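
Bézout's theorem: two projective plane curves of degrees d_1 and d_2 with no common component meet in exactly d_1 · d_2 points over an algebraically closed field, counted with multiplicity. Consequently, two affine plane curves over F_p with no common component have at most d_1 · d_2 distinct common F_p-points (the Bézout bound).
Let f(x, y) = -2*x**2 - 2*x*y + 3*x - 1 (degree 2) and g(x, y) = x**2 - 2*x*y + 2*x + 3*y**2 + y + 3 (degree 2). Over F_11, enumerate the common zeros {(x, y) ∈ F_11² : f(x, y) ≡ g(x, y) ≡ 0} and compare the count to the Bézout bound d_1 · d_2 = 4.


Common zeros: {(9, 1)}; count = 1; Bézout bound = 4.

deg(f) = 2, deg(g) = 2, so Bézout bound = 4.
Scan x ∈ F_11. For each x, list the y ∈ F_11 with f(x, y) ≡ 0 and those with g(x, y) ≡ 0 (mod 11); the common zeros in that column are the intersection.
  x = 0: f ≡ 0 at y ∈ ∅; g ≡ 0 at y ∈ {3, 4}; common: ∅.
  x = 1: f ≡ 0 at y ∈ {0}; g ≡ 0 at y ∈ ∅; common: ∅.
  x = 2: f ≡ 0 at y ∈ {2}; g ≡ 0 at y ∈ {0, 1}; common: ∅.
  x = 3: f ≡ 0 at y ∈ {2}; g ≡ 0 at y ∈ ∅; common: ∅.
  x = 4: f ≡ 0 at y ∈ {7}; g ≡ 0 at y ∈ {3}; common: ∅.
  x = 5: f ≡ 0 at y ∈ {3}; g ≡ 0 at y ∈ ∅; common: ∅.
  x = 6: f ≡ 0 at y ∈ {0}; g ≡ 0 at y ∈ {4, 7}; common: ∅.
  x = 7: f ≡ 0 at y ∈ {7}; g ≡ 0 at y ∈ {0, 8}; common: ∅.
  x = 8: f ≡ 0 at y ∈ {1}; g ≡ 0 at y ∈ ∅; common: ∅.
  x = 9: f ≡ 0 at y ∈ {1}; g ≡ 0 at y ∈ {1}; common: {1}.
  x = 10: f ≡ 0 at y ∈ {3}; g ≡ 0 at y ∈ ∅; common: ∅.
Collecting: common zeros = {(9, 1)}, so the count is 1.
Comparison with the Bézout bound: 1 ≤ 4 = deg(f)·deg(g), as expected for curves with no common component (the affine F_11-count falls short of the bound because intersections may lie at infinity, over extension fields, or carry multiplicity).


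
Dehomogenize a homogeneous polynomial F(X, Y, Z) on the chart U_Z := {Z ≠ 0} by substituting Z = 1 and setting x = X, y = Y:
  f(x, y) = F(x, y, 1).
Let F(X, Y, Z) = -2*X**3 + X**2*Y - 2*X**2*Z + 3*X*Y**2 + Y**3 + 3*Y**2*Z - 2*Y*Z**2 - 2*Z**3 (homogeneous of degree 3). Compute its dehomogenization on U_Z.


f(x, y) = -2*x**3 + x**2*y - 2*x**2 + 3*x*y**2 + y**3 + 3*y**2 - 2*y - 2

On U_Z we set Z = 1. Each monomial c·X^i·Y^j·Z^k in F becomes c·x^i·y^j·1^k = c·x^i·y^j.
Substituting Z = 1: F(X, Y, 1) = -2*x**3 + x**2*y - 2*x**2 + 3*x*y**2 + y**3 + 3*y**2 - 2*y - 2.
Note: deg(f) ≤ deg(F) = 3; strict inequality happens when F is divisible by Z (lost terms).


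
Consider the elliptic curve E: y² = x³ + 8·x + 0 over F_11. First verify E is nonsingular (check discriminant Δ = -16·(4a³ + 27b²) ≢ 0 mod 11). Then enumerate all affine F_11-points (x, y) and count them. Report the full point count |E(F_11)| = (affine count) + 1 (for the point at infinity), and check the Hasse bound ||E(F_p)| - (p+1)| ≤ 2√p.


Affine points = {(0, 0), (1, 3), (1, 8), (5, 0), (6, 0), (7, 5), (7, 6), (8, 2), (8, 9), (9, 3), (9, 8)}; affine count = 11; |E(F_11)| = 12.

Discriminant check: Δ ∝ 4a³ + 27b² = 4·8³ + 27·0² = 4·512 + 27·0 ≡ 2 (mod 11). Nonzero ⇒ E is nonsingular.
For each x ∈ F_11, compute rhs = x³ + 8·x + 0 mod 11, then count y ∈ F_11 with y² ≡ rhs.
  x = 0: rhs = 0, matching y values: 0 (1 points).
  x = 1: rhs = 9, matching y values: 3, 8 (2 points).
  x = 2: rhs = 2, matching y values: none (0 points).
  x = 3: rhs = 7, matching y values: none (0 points).
  x = 4: rhs = 8, matching y values: none (0 points).
  x = 5: rhs = 0, matching y values: 0 (1 points).
  x = 6: rhs = 0, matching y values: 0 (1 points).
  x = 7: rhs = 3, matching y values: 5, 6 (2 points).
  x = 8: rhs = 4, matching y values: 2, 9 (2 points).
  x = 9: rhs = 9, matching y values: 3, 8 (2 points).
  x = 10: rhs = 2, matching y values: none (0 points).
Total affine count: 11.
Full point count |E(F_11)| = 11 + 1 = 12.
Hasse bound: |12 − (11+1)| = |0| = 0 ≤ 2√11 ≈ 6.6332 ✓.


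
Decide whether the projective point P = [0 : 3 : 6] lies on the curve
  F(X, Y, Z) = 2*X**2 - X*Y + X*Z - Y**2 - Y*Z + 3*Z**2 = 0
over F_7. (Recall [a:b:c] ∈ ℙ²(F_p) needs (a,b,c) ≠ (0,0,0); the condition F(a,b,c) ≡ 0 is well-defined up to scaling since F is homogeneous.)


F(0,3,6) ≡ 4 (mod 7); P is NOT on the curve.

Evaluate F(0, 3, 6) term-by-term (mod 7).
  2*X**2 ↦ 2·0·1·1 = 0
  -X*Y ↦ -1·0·3·1 = 0
  X*Z ↦ 1·0·1·6 = 0
  -Y**2 ↦ -1·1·9·1 = -9
  -Y*Z ↦ -1·1·3·6 = -18
  3*Z**2 ↦ 3·1·1·36 = 108
Sum: F(0, 3, 6) = (0) + (0) + (0) + (-9) + (-18) + (108) = 81.
Reducing mod 7: 81 ≡ 4 (mod 7).
Since F(a, b, c) ≡ 4 ≠ 0 (mod 7), P does NOT lie on the curve.


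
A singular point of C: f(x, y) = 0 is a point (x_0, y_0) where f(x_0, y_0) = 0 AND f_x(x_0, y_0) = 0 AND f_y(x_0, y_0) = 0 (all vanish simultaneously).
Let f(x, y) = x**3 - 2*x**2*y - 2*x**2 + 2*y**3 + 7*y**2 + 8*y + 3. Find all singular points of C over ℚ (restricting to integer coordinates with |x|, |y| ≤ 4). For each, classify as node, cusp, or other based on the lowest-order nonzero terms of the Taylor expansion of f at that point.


Singular points: {(0, -1)}; classification: cusp.

Compute partial derivatives:
  f_x = 3*x**2 - 4*x*y - 4*x.
  f_y = -2*x**2 + 6*y**2 + 14*y + 8.
Scan x_0 ∈ {−4, ..., 4}. For each x_0, f_y(x_0, y) is a polynomial in y; find its integer roots y ∈ {−4, ..., 4}, then test f_x and f at those candidates.
  x = -4: f_y(-4, y) = 6*y**2 + 14*y - 24; no integer root y with |y| ≤ 4.
  x = -3: f_y(-3, y) = 6*y**2 + 14*y - 10; no integer root y with |y| ≤ 4.
  x = -2: f_y(-2, y) = 6*y**2 + 14*y; vanishes at y ∈ {0}. (-2, 0): f_x = 20 ≠ 0.
  x = -1: f_y(-1, y) = 6*y**2 + 14*y + 6; no integer root y with |y| ≤ 4.
  x = 0: f_y(0, y) = 6*y**2 + 14*y + 8; vanishes at y ∈ {-1}. (0, -1): f_x = 0, f = 0 — SINGULAR.
  x = 1: f_y(1, y) = 6*y**2 + 14*y + 6; no integer root y with |y| ≤ 4.
  x = 2: f_y(2, y) = 6*y**2 + 14*y; vanishes at y ∈ {0}. (2, 0): f_x = 4 ≠ 0.
  x = 3: f_y(3, y) = 6*y**2 + 14*y - 10; no integer root y with |y| ≤ 4.
  x = 4: f_y(4, y) = 6*y**2 + 14*y - 24; no integer root y with |y| ≤ 4.
Only singular point on the grid: (0, -1).
Classify: substitute x = 0 + u, y = -1 + v and expand: f = u**3 - 2*u**2*v + 2*v**3 + v**2.
No constant or linear terms (consistent with a singular point). Quadratic part: v**2. Cubic part: u**3 - 2*u**2*v + 2*v**3.
The quadratic part v**2 is a perfect square, so there is a single (double) tangent line v = 0, i.e. y = -1. Restricting the cubic part to that line (v = 0) leaves u**3 ≠ 0, so f is not divisible by v and the branch is v² ≈ -u**3 to lowest order — this is a cusp.
Classification: cusp.


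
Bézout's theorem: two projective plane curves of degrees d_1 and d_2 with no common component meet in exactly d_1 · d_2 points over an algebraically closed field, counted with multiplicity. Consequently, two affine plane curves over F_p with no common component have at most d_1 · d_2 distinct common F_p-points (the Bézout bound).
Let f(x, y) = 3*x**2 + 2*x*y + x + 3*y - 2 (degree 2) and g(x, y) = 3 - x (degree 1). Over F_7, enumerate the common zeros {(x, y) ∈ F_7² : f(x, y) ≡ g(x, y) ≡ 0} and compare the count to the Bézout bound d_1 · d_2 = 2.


Common zeros: {(3, 0)}; count = 1; Bézout bound = 2.

deg(f) = 2, deg(g) = 1, so Bézout bound = 2.
Scan x ∈ F_7. For each x, list the y ∈ F_7 with f(x, y) ≡ 0 and those with g(x, y) ≡ 0 (mod 7); the common zeros in that column are the intersection.
  x = 0: f ≡ 0 at y ∈ {3}; g ≡ 0 at y ∈ ∅; common: ∅.
  x = 1: f ≡ 0 at y ∈ {1}; g ≡ 0 at y ∈ ∅; common: ∅.
  x = 2: f ≡ 0 at y ∈ ∅; g ≡ 0 at y ∈ ∅; common: ∅.
  x = 3: f ≡ 0 at y ∈ {0}; g ≡ 0 at y ∈ {0, 1, 2, 3, 4, 5, 6}; common: {0}.
  x = 4: f ≡ 0 at y ∈ {5}; g ≡ 0 at y ∈ ∅; common: ∅.
  x = 5: f ≡ 0 at y ∈ {1}; g ≡ 0 at y ∈ ∅; common: ∅.
  x = 6: f ≡ 0 at y ∈ {0}; g ≡ 0 at y ∈ ∅; common: ∅.
Collecting: common zeros = {(3, 0)}, so the count is 1.
Comparison with the Bézout bound: 1 ≤ 2 = deg(f)·deg(g), as expected for curves with no common component (the affine F_7-count falls short of the bound because intersections may lie at infinity, over extension fields, or carry multiplicity).


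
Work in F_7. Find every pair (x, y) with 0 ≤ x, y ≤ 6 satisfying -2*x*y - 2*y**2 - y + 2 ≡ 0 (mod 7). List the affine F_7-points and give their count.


Affine F_7-points: {(1, 4), (1, 5), (3, 1), (3, 6), (5, 2), (5, 3)}; count = 6.

For each of the 49 pairs (x, y) ∈ F_7², evaluate f(x, y) mod 7. Record the zeros.
  x = 0: [0↦2, 1↦6, 2↦6, 3↦2, 4↦1, 5↦3, 6↦1]  zeros at y ∈ ∅
  x = 1: [0↦2, 1↦4, 2↦2, 3↦3, 4↦0, 5↦0, 6↦3]  zeros at y ∈ {4, 5}
  x = 2: [0↦2, 1↦2, 2↦5, 3↦4, 4↦6, 5↦4, 6↦5]  zeros at y ∈ ∅
  x = 3: [0↦2, 1↦0, 2↦1, 3↦5, 4↦5, 5↦1, 6↦0]  zeros at y ∈ {1, 6}
  x = 4: [0↦2, 1↦5, 2↦4, 3↦6, 4↦4, 5↦5, 6↦2]  zeros at y ∈ ∅
  x = 5: [0↦2, 1↦3, 2↦0, 3↦0, 4↦3, 5↦2, 6↦4]  zeros at y ∈ {2, 3}
  x = 6: [0↦2, 1↦1, 2↦3, 3↦1, 4↦2, 5↦6, 6↦6]  zeros at y ∈ ∅
Collecting zeros: affine points = {(1, 4), (1, 5), (3, 1), (3, 6), (5, 2), (5, 3)}.
Total count |C(F_7)_aff| = 6.


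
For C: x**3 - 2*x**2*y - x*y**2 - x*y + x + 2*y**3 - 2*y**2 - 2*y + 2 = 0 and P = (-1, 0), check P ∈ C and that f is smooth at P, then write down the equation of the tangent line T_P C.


Tangent line at P: 4*x - 3*y + 4 = 0.

Step 1: f(-1, 0) = 0, so P lies on C.
Step 2: partial derivatives
  f_x(x, y) = 3*x**2 - 4*x*y - y**2 - y + 1, f_y(x, y) = -2*x**2 - 2*x*y - x + 6*y**2 - 4*y - 2.
  f_x(P) = 4, f_y(P) = -3 (gradient nonzero, so P is smooth).
Step 3: tangent line at P: 4·(x − -1) + -3·(y − 0) = 0.
Expanding: 4*x - 3*y + 4 = 0.


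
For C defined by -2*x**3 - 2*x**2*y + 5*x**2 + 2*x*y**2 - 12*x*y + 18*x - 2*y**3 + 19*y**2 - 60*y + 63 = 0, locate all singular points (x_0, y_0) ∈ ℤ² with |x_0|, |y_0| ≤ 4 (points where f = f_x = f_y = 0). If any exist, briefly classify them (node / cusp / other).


Singular points: {(0, 3)}; classification: node.

Compute partial derivatives:
  f_x = -6*x**2 - 4*x*y + 10*x + 2*y**2 - 12*y + 18.
  f_y = -2*x**2 + 4*x*y - 12*x - 6*y**2 + 38*y - 60.
Scan x_0 ∈ {−4, ..., 4}. For each x_0, f_y(x_0, y) is a polynomial in y; find its integer roots y ∈ {−4, ..., 4}, then test f_x and f at those candidates.
  x = -4: f_y(-4, y) = -6*y**2 + 22*y - 44; no integer root y with |y| ≤ 4.
  x = -3: f_y(-3, y) = -6*y**2 + 26*y - 42; no integer root y with |y| ≤ 4.
  x = -2: f_y(-2, y) = -6*y**2 + 30*y - 44; no integer root y with |y| ≤ 4.
  x = -1: f_y(-1, y) = -6*y**2 + 34*y - 50; no integer root y with |y| ≤ 4.
  x = 0: f_y(0, y) = -6*y**2 + 38*y - 60; vanishes at y ∈ {3}. (0, 3): f_x = 0, f = 0 — SINGULAR.
  x = 1: f_y(1, y) = -6*y**2 + 42*y - 74; no integer root y with |y| ≤ 4.
  x = 2: f_y(2, y) = -6*y**2 + 46*y - 92; no integer root y with |y| ≤ 4.
  x = 3: f_y(3, y) = -6*y**2 + 50*y - 114; no integer root y with |y| ≤ 4.
  x = 4: f_y(4, y) = -6*y**2 + 54*y - 140; no integer root y with |y| ≤ 4.
Only singular point on the grid: (0, 3).
Classify: substitute x = 0 + u, y = 3 + v and expand: f = -2*u**3 - 2*u**2*v - u**2 + 2*u*v**2 - 2*v**3 + v**2.
No constant or linear terms (consistent with a singular point). Quadratic part: -u**2 + v**2. Cubic part: -2*u**3 - 2*u**2*v + 2*u*v**2 - 2*v**3.
The quadratic part v**2 - u**2 = (v − u)(v + u) splits into two distinct linear factors, so there are two distinct tangent lines y − 3 = ±(x − 0) — this is a node (ordinary double point).
Classification: node.


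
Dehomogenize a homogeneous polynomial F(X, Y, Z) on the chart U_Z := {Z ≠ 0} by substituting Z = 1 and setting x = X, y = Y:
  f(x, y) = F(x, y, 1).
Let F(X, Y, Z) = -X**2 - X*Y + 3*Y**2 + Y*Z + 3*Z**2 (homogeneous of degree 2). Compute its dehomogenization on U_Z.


f(x, y) = -x**2 - x*y + 3*y**2 + y + 3

On U_Z we set Z = 1. Each monomial c·X^i·Y^j·Z^k in F becomes c·x^i·y^j·1^k = c·x^i·y^j.
Substituting Z = 1: F(X, Y, 1) = -x**2 - x*y + 3*y**2 + y + 3.
Note: deg(f) ≤ deg(F) = 2; strict inequality happens when F is divisible by Z (lost terms).


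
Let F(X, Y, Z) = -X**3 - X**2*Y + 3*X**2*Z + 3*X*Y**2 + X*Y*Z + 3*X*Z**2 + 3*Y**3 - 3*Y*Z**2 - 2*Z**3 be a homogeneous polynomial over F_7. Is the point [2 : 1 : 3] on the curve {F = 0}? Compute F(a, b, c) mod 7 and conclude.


F(2,1,3) ≡ 5 (mod 7); P is NOT on the curve.

Evaluate F(2, 1, 3) term-by-term (mod 7).
  -X**3 ↦ -1·8·1·1 = -8
  -X**2*Y ↦ -1·4·1·1 = -4
  3*X**2*Z ↦ 3·4·1·3 = 36
  3*X*Y**2 ↦ 3·2·1·1 = 6
  X*Y*Z ↦ 1·2·1·3 = 6
  3*X*Z**2 ↦ 3·2·1·9 = 54
  3*Y**3 ↦ 3·1·1·1 = 3
  -3*Y*Z**2 ↦ -3·1·1·9 = -27
  -2*Z**3 ↦ -2·1·1·27 = -54
Sum: F(2, 1, 3) = (-8) + (-4) + (36) + (6) + (6) + (54) + (3) + (-27) + (-54) = 12.
Reducing mod 7: 12 ≡ 5 (mod 7).
Since F(a, b, c) ≡ 5 ≠ 0 (mod 7), P does NOT lie on the curve.


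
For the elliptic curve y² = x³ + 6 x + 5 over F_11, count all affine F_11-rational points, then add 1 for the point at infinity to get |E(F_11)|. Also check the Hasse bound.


Affine points = {(0, 4), (0, 7), (1, 1), (1, 10), (2, 5), (2, 6), (4, 4), (4, 7), (6, 2), (6, 9), (7, 4), (7, 7), (8, 2), (8, 9), (10, 3), (10, 8)}; affine count = 16; |E(F_11)| = 17.

Discriminant check: Δ ∝ 4a³ + 27b² = 4·6³ + 27·5² = 4·216 + 27·25 ≡ 10 (mod 11). Nonzero ⇒ E is nonsingular.
For each x ∈ F_11, compute rhs = x³ + 6·x + 5 mod 11, then count y ∈ F_11 with y² ≡ rhs.
  x = 0: rhs = 5, matching y values: 4, 7 (2 points).
  x = 1: rhs = 1, matching y values: 1, 10 (2 points).
  x = 2: rhs = 3, matching y values: 5, 6 (2 points).
  x = 3: rhs = 6, matching y values: none (0 points).
  x = 4: rhs = 5, matching y values: 4, 7 (2 points).
  x = 5: rhs = 6, matching y values: none (0 points).
  x = 6: rhs = 4, matching y values: 2, 9 (2 points).
  x = 7: rhs = 5, matching y values: 4, 7 (2 points).
  x = 8: rhs = 4, matching y values: 2, 9 (2 points).
  x = 9: rhs = 7, matching y values: none (0 points).
  x = 10: rhs = 9, matching y values: 3, 8 (2 points).
Total affine count: 16.
Full point count |E(F_11)| = 16 + 1 = 17.
Hasse bound: |17 − (11+1)| = |5| = 5 ≤ 2√11 ≈ 6.6332 ✓.


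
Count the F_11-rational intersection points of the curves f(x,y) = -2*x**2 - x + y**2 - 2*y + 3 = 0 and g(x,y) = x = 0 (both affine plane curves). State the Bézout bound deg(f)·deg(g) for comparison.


Common zeros: {(0, 4), (0, 9)}; count = 2; Bézout bound = 2.

deg(f) = 2, deg(g) = 1, so Bézout bound = 2.
Scan x ∈ F_11. For each x, list the y ∈ F_11 with f(x, y) ≡ 0 and those with g(x, y) ≡ 0 (mod 11); the common zeros in that column are the intersection.
  x = 0: f ≡ 0 at y ∈ {4, 9}; g ≡ 0 at y ∈ {0, 1, 2, 3, 4, 5, 6, 7, 8, 9, 10}; common: {4, 9}.
  x = 1: f ≡ 0 at y ∈ {0, 2}; g ≡ 0 at y ∈ ∅; common: ∅.
  x = 2: f ≡ 0 at y ∈ ∅; g ≡ 0 at y ∈ ∅; common: ∅.
  x = 3: f ≡ 0 at y ∈ ∅; g ≡ 0 at y ∈ ∅; common: ∅.
  x = 4: f ≡ 0 at y ∈ {0, 2}; g ≡ 0 at y ∈ ∅; common: ∅.
  x = 5: f ≡ 0 at y ∈ {4, 9}; g ≡ 0 at y ∈ ∅; common: ∅.
  x = 6: f ≡ 0 at y ∈ ∅; g ≡ 0 at y ∈ ∅; common: ∅.
  x = 7: f ≡ 0 at y ∈ {3, 10}; g ≡ 0 at y ∈ ∅; common: ∅.
  x = 8: f ≡ 0 at y ∈ ∅; g ≡ 0 at y ∈ ∅; common: ∅.
  x = 9: f ≡ 0 at y ∈ {3, 10}; g ≡ 0 at y ∈ ∅; common: ∅.
  x = 10: f ≡ 0 at y ∈ ∅; g ≡ 0 at y ∈ ∅; common: ∅.
Collecting: common zeros = {(0, 4), (0, 9)}, so the count is 2.
Comparison with the Bézout bound: 2 ≤ 2 = deg(f)·deg(g), as expected for curves with no common component (the bound is attained).


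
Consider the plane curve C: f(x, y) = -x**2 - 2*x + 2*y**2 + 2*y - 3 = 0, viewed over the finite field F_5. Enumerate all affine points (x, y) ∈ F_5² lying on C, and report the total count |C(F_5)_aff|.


Affine F_5-points: {(4, 2)}; count = 1.

For each of the 25 pairs (x, y) ∈ F_5², evaluate f(x, y) mod 5. Record the zeros.
  x = 0: [0↦2, 1↦1, 2↦4, 3↦1, 4↦2]  zeros at y ∈ ∅
  x = 1: [0↦4, 1↦3, 2↦1, 3↦3, 4↦4]  zeros at y ∈ ∅
  x = 2: [0↦4, 1↦3, 2↦1, 3↦3, 4↦4]  zeros at y ∈ ∅
  x = 3: [0↦2, 1↦1, 2↦4, 3↦1, 4↦2]  zeros at y ∈ ∅
  x = 4: [0↦3, 1↦2, 2↦0, 3↦2, 4↦3]  zeros at y ∈ {2}
Collecting zeros: affine points = {(4, 2)}.
Total count |C(F_5)_aff| = 1.


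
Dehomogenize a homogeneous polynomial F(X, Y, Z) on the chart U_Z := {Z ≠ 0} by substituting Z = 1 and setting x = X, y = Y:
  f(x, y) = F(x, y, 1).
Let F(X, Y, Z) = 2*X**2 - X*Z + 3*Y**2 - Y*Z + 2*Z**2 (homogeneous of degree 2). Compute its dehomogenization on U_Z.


f(x, y) = 2*x**2 - x + 3*y**2 - y + 2

On U_Z we set Z = 1. Each monomial c·X^i·Y^j·Z^k in F becomes c·x^i·y^j·1^k = c·x^i·y^j.
Substituting Z = 1: F(X, Y, 1) = 2*x**2 - x + 3*y**2 - y + 2.
Note: deg(f) ≤ deg(F) = 2; strict inequality happens when F is divisible by Z (lost terms).


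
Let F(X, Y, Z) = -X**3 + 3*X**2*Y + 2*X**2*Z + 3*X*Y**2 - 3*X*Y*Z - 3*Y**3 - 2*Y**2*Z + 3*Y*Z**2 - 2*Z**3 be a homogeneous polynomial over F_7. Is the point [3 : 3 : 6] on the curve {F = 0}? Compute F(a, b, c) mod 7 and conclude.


F(3,3,6) ≡ 1 (mod 7); P is NOT on the curve.

Evaluate F(3, 3, 6) term-by-term (mod 7).
  -X**3 ↦ -1·27·1·1 = -27
  3*X**2*Y ↦ 3·9·3·1 = 81
  2*X**2*Z ↦ 2·9·1·6 = 108
  3*X*Y**2 ↦ 3·3·9·1 = 81
  -3*X*Y*Z ↦ -3·3·3·6 = -162
  -3*Y**3 ↦ -3·1·27·1 = -81
  -2*Y**2*Z ↦ -2·1·9·6 = -108
  3*Y*Z**2 ↦ 3·1·3·36 = 324
  -2*Z**3 ↦ -2·1·1·216 = -432
Sum: F(3, 3, 6) = (-27) + (81) + (108) + (81) + (-162) + (-81) + (-108) + (324) + (-432) = -216.
Reducing mod 7: -216 ≡ 1 (mod 7).
Since F(a, b, c) ≡ 1 ≠ 0 (mod 7), P does NOT lie on the curve.


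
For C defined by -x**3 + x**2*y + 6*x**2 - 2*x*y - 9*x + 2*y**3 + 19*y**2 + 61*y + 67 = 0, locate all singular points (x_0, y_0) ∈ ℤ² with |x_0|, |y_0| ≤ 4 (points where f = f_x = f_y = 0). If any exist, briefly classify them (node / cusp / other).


Singular points: {(1, -3)}; classification: cusp.

Compute partial derivatives:
  f_x = -3*x**2 + 2*x*y + 12*x - 2*y - 9.
  f_y = x**2 - 2*x + 6*y**2 + 38*y + 61.
Scan x_0 ∈ {−4, ..., 4}. For each x_0, f_y(x_0, y) is a polynomial in y; find its integer roots y ∈ {−4, ..., 4}, then test f_x and f at those candidates.
  x = -4: f_y(-4, y) = 6*y**2 + 38*y + 85; no integer root y with |y| ≤ 4.
  x = -3: f_y(-3, y) = 6*y**2 + 38*y + 76; no integer root y with |y| ≤ 4.
  x = -2: f_y(-2, y) = 6*y**2 + 38*y + 69; no integer root y with |y| ≤ 4.
  x = -1: f_y(-1, y) = 6*y**2 + 38*y + 64; no integer root y with |y| ≤ 4.
  x = 0: f_y(0, y) = 6*y**2 + 38*y + 61; no integer root y with |y| ≤ 4.
  x = 1: f_y(1, y) = 6*y**2 + 38*y + 60; vanishes at y ∈ {-3}. (1, -3): f_x = 0, f = 0 — SINGULAR.
  x = 2: f_y(2, y) = 6*y**2 + 38*y + 61; no integer root y with |y| ≤ 4.
  x = 3: f_y(3, y) = 6*y**2 + 38*y + 64; no integer root y with |y| ≤ 4.
  x = 4: f_y(4, y) = 6*y**2 + 38*y + 69; no integer root y with |y| ≤ 4.
Only singular point on the grid: (1, -3).
Classify: substitute x = 1 + u, y = -3 + v and expand: f = -u**3 + u**2*v + 2*v**3 + v**2.
No constant or linear terms (consistent with a singular point). Quadratic part: v**2. Cubic part: -u**3 + u**2*v + 2*v**3.
The quadratic part v**2 is a perfect square, so there is a single (double) tangent line v = 0, i.e. y = -3. Restricting the cubic part to that line (v = 0) leaves -u**3 ≠ 0, so f is not divisible by v and the branch is v² ≈ u**3 to lowest order — this is a cusp.
Classification: cusp.


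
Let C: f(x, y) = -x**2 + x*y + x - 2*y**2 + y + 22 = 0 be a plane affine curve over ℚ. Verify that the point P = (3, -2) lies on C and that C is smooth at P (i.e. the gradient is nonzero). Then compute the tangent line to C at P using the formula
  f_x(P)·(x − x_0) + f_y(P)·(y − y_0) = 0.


Tangent line at P: -7*x + 12*y + 45 = 0.

Step 1: f(3, -2) = 0, so P lies on C.
Step 2: partial derivatives
  f_x(x, y) = -2*x + y + 1, f_y(x, y) = x - 4*y + 1.
  f_x(P) = -7, f_y(P) = 12 (gradient nonzero, so P is smooth).
Step 3: tangent line at P: -7·(x − 3) + 12·(y − -2) = 0.
Expanding: -7*x + 12*y + 45 = 0.


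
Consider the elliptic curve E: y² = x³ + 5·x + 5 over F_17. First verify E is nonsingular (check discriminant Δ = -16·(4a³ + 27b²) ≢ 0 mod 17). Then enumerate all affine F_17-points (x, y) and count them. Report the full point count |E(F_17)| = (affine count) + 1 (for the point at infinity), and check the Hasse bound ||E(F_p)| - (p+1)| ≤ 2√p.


Affine points = {(3, 8), (3, 9), (4, 2), (4, 15), (5, 6), (5, 11), (6, 8), (6, 9), (7, 3), (7, 14), (8, 8), (8, 9), (10, 1), (10, 16), (12, 5), (12, 12), (15, 2), (15, 15), (16, 4), (16, 13)}; affine count = 20; |E(F_17)| = 21.

Discriminant check: Δ ∝ 4a³ + 27b² = 4·5³ + 27·5² = 4·125 + 27·25 ≡ 2 (mod 17). Nonzero ⇒ E is nonsingular.
For each x ∈ F_17, compute rhs = x³ + 5·x + 5 mod 17, then count y ∈ F_17 with y² ≡ rhs.
  x = 0: rhs = 5, matching y values: none (0 points).
  x = 1: rhs = 11, matching y values: none (0 points).
  x = 2: rhs = 6, matching y values: none (0 points).
  x = 3: rhs = 13, matching y values: 8, 9 (2 points).
  x = 4: rhs = 4, matching y values: 2, 15 (2 points).
  x = 5: rhs = 2, matching y values: 6, 11 (2 points).
  x = 6: rhs = 13, matching y values: 8, 9 (2 points).
  x = 7: rhs = 9, matching y values: 3, 14 (2 points).
  x = 8: rhs = 13, matching y values: 8, 9 (2 points).
  x = 9: rhs = 14, matching y values: none (0 points).
  x = 10: rhs = 1, matching y values: 1, 16 (2 points).
  x = 11: rhs = 14, matching y values: none (0 points).
  x = 12: rhs = 8, matching y values: 5, 12 (2 points).
  x = 13: rhs = 6, matching y values: none (0 points).
  x = 14: rhs = 14, matching y values: none (0 points).
  x = 15: rhs = 4, matching y values: 2, 15 (2 points).
  x = 16: rhs = 16, matching y values: 4, 13 (2 points).
Total affine count: 20.
Full point count |E(F_17)| = 20 + 1 = 21.
Hasse bound: |21 − (17+1)| = |3| = 3 ≤ 2√17 ≈ 8.2462 ✓.


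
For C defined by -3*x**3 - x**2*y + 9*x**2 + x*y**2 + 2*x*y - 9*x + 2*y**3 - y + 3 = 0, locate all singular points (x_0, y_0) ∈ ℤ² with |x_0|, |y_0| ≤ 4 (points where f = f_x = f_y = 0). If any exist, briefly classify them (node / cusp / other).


Singular points: {(1, 0)}; classification: cusp.

Compute partial derivatives:
  f_x = -9*x**2 - 2*x*y + 18*x + y**2 + 2*y - 9.
  f_y = -x**2 + 2*x*y + 2*x + 6*y**2 - 1.
Scan x_0 ∈ {−4, ..., 4}. For each x_0, f_y(x_0, y) is a polynomial in y; find its integer roots y ∈ {−4, ..., 4}, then test f_x and f at those candidates.
  x = -4: f_y(-4, y) = 6*y**2 - 8*y - 25; no integer root y with |y| ≤ 4.
  x = -3: f_y(-3, y) = 6*y**2 - 6*y - 16; no integer root y with |y| ≤ 4.
  x = -2: f_y(-2, y) = 6*y**2 - 4*y - 9; no integer root y with |y| ≤ 4.
  x = -1: f_y(-1, y) = 6*y**2 - 2*y - 4; vanishes at y ∈ {1}. (-1, 1): f_x = -31 ≠ 0.
  x = 0: f_y(0, y) = 6*y**2 - 1; no integer root y with |y| ≤ 4.
  x = 1: f_y(1, y) = 6*y**2 + 2*y; vanishes at y ∈ {0}. (1, 0): f_x = 0, f = 0 — SINGULAR.
  x = 2: f_y(2, y) = 6*y**2 + 4*y - 1; no integer root y with |y| ≤ 4.
  x = 3: f_y(3, y) = 6*y**2 + 6*y - 4; no integer root y with |y| ≤ 4.
  x = 4: f_y(4, y) = 6*y**2 + 8*y - 9; no integer root y with |y| ≤ 4.
Only singular point on the grid: (1, 0).
Classify: substitute x = 1 + u, y = 0 + v and expand: f = -3*u**3 - u**2*v + u*v**2 + 2*v**3 + v**2.
No constant or linear terms (consistent with a singular point). Quadratic part: v**2. Cubic part: -3*u**3 - u**2*v + u*v**2 + 2*v**3.
The quadratic part v**2 is a perfect square, so there is a single (double) tangent line v = 0, i.e. y = 0. Restricting the cubic part to that line (v = 0) leaves -3*u**3 ≠ 0, so f is not divisible by v and the branch is v² ≈ 3*u**3 to lowest order — this is a cusp.
Classification: cusp.


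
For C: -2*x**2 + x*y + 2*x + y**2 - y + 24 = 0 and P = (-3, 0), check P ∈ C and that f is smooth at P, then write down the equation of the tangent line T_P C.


Tangent line at P: 14*x - 4*y + 42 = 0.

Step 1: f(-3, 0) = 0, so P lies on C.
Step 2: partial derivatives
  f_x(x, y) = -4*x + y + 2, f_y(x, y) = x + 2*y - 1.
  f_x(P) = 14, f_y(P) = -4 (gradient nonzero, so P is smooth).
Step 3: tangent line at P: 14·(x − -3) + -4·(y − 0) = 0.
Expanding: 14*x - 4*y + 42 = 0.


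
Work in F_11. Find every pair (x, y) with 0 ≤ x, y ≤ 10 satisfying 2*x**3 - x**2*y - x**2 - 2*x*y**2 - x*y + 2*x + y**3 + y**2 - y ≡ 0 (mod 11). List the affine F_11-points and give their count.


Affine F_11-points: {(0, 0), (0, 3), (0, 7), (1, 1), (1, 5), (1, 6), (5, 3), (5, 8), (5, 9), (6, 2), (8, 3)}; count = 11.

For each of the 121 pairs (x, y) ∈ F_11², evaluate f(x, y) mod 11. Record the zeros.
  x = 0: [0↦0, 1↦1, 2↦10, 3↦0, 4↦10, 5↦2, 6↦4, 7↦0, 8↦7, 9↦9, 10↦1]  zeros at y ∈ {0, 3, 7}
  x = 1: [0↦3, 1↦0, 2↦1, 3↦1, 4↦6, 5↦0, 6↦0, 7↦1, 8↦9, 9↦8, 10↦4]  zeros at y ∈ {1, 5, 6}
  x = 2: [0↦5, 1↦7, 2↦9, 3↦6, 4↦4, 5↦9, 6↦5, 7↦9, 8↦5, 9↦10, 10↦8]  zeros at y ∈ ∅
  x = 3: [0↦7, 1↦1, 2↦2, 3↦5, 4↦5, 5↦8, 6↦9, 7↦3, 8↦7, 9↦5, 10↦3]  zeros at y ∈ ∅
  x = 4: [0↦10, 1↦5, 2↦3, 3↦10, 4↦10, 5↦9, 6↦2, 7↦6, 8↦5, 9↦5, 10↦1]  zeros at y ∈ ∅
  x = 5: [0↦4, 1↦9, 2↦2, 3↦0, 4↦9, 5↦2, 6↦7, 7↦8, 8↦0, 9↦0, 10↦3]  zeros at y ∈ {3, 8, 9}
  x = 6: [0↦1, 1↦3, 2↦0, 3↦9, 4↦3, 5↦10, 6↦3, 7↦10, 8↦4, 9↦2, 10↦10]  zeros at y ∈ {2}
  x = 7: [0↦2, 1↦10, 2↦9, 3↦5, 4↦4, 5↦1, 6↦2, 7↦2, 8↦7, 9↦1, 10↦1]  zeros at y ∈ ∅
  x = 8: [0↦8, 1↦9, 2↦8, 3↦0, 4↦2, 5↦9, 6↦5, 7↦7, 8↦10, 9↦9, 10↦10]  zeros at y ∈ {3}
  x = 9: [0↦9, 1↦1, 2↦9, 3↦6, 4↦9, 5↦2, 6↦2, 7↦4, 8↦3, 9↦5, 10↦5]  zeros at y ∈ ∅
  x = 10: [0↦6, 1↦9, 2↦2, 3↦2, 4↦4, 5↦3, 6↦5, 7↦5, 8↦9, 9↦1, 10↦9]  zeros at y ∈ ∅
Collecting zeros: affine points = {(0, 0), (0, 3), (0, 7), (1, 1), (1, 5), (1, 6), (5, 3), (5, 8), (5, 9), (6, 2), (8, 3)}.
Total count |C(F_11)_aff| = 11.


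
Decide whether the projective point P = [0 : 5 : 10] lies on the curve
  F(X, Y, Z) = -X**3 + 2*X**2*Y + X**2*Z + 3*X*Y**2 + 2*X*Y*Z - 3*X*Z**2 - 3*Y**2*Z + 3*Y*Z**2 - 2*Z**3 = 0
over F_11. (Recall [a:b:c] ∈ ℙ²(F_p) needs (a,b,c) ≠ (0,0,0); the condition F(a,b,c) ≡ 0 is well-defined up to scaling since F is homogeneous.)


F(0,5,10) ≡ 4 (mod 11); P is NOT on the curve.

Evaluate F(0, 5, 10) term-by-term (mod 11).
  -X**3 ↦ -1·0·1·1 = 0
  2*X**2*Y ↦ 2·0·5·1 = 0
  X**2*Z ↦ 1·0·1·10 = 0
  3*X*Y**2 ↦ 3·0·25·1 = 0
  2*X*Y*Z ↦ 2·0·5·10 = 0
  -3*X*Z**2 ↦ -3·0·1·100 = 0
  -3*Y**2*Z ↦ -3·1·25·10 = -750
  3*Y*Z**2 ↦ 3·1·5·100 = 1500
  -2*Z**3 ↦ -2·1·1·1000 = -2000
Sum: F(0, 5, 10) = (0) + (0) + (0) + (0) + (0) + (0) + (-750) + (1500) + (-2000) = -1250.
Reducing mod 11: -1250 ≡ 4 (mod 11).
Since F(a, b, c) ≡ 4 ≠ 0 (mod 11), P does NOT lie on the curve.


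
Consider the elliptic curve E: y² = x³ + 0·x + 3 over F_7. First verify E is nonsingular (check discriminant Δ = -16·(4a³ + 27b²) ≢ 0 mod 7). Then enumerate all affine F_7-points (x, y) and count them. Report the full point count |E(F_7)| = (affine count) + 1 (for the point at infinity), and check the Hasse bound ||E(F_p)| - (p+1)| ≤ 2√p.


Affine points = {(1, 2), (1, 5), (2, 2), (2, 5), (3, 3), (3, 4), (4, 2), (4, 5), (5, 3), (5, 4), (6, 3), (6, 4)}; affine count = 12; |E(F_7)| = 13.

Discriminant check: Δ ∝ 4a³ + 27b² = 4·0³ + 27·3² = 4·0 + 27·9 ≡ 5 (mod 7). Nonzero ⇒ E is nonsingular.
For each x ∈ F_7, compute rhs = x³ + 0·x + 3 mod 7, then count y ∈ F_7 with y² ≡ rhs.
  x = 0: rhs = 3, matching y values: none (0 points).
  x = 1: rhs = 4, matching y values: 2, 5 (2 points).
  x = 2: rhs = 4, matching y values: 2, 5 (2 points).
  x = 3: rhs = 2, matching y values: 3, 4 (2 points).
  x = 4: rhs = 4, matching y values: 2, 5 (2 points).
  x = 5: rhs = 2, matching y values: 3, 4 (2 points).
  x = 6: rhs = 2, matching y values: 3, 4 (2 points).
Total affine count: 12.
Full point count |E(F_7)| = 12 + 1 = 13.
Hasse bound: |13 − (7+1)| = |5| = 5 ≤ 2√7 ≈ 5.2915 ✓.


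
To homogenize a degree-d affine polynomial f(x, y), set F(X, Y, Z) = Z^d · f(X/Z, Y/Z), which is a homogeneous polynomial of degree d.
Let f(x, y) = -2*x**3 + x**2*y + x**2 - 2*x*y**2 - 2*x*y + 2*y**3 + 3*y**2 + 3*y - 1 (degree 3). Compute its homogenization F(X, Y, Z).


F(X, Y, Z) = -2*X**3 + X**2*Y + X**2*Z - 2*X*Y**2 - 2*X*Y*Z + 2*Y**3 + 3*Y**2*Z + 3*Y*Z**2 - Z**3

deg(f) = 3.
Substitute x = X/Z, y = Y/Z into f, then multiply by Z^3.
  monomial -2·x^3·y^0 ↦ -2·X^3·Y^0·Z^0.
  monomial 1·x^2·y^1 ↦ 1·X^2·Y^1·Z^0.
  monomial 1·x^2·y^0 ↦ 1·X^2·Y^0·Z^1.
  monomial -2·x^1·y^2 ↦ -2·X^1·Y^2·Z^0.
  monomial -2·x^1·y^1 ↦ -2·X^1·Y^1·Z^1.
  monomial 2·x^0·y^3 ↦ 2·X^0·Y^3·Z^0.
  monomial 3·x^0·y^2 ↦ 3·X^0·Y^2·Z^1.
  monomial 3·x^0·y^1 ↦ 3·X^0·Y^1·Z^2.
  monomial -1·x^0·y^0 ↦ -1·X^0·Y^0·Z^3.
Collecting: F(X, Y, Z) = -2*X**3 + X**2*Y + X**2*Z - 2*X*Y**2 - 2*X*Y*Z + 2*Y**3 + 3*Y**2*Z + 3*Y*Z**2 - Z**3.


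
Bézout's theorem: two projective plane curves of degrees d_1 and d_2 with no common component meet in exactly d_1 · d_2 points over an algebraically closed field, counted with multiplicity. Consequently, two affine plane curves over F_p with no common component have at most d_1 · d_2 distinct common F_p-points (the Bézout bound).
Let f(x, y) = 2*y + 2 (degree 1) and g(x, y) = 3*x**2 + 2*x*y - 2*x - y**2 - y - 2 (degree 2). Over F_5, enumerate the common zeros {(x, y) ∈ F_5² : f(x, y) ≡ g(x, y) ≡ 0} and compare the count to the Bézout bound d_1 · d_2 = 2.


Common zeros: {(4, 4)}; count = 1; Bézout bound = 2.

deg(f) = 1, deg(g) = 2, so Bézout bound = 2.
Scan x ∈ F_5. For each x, list the y ∈ F_5 with f(x, y) ≡ 0 and those with g(x, y) ≡ 0 (mod 5); the common zeros in that column are the intersection.
  x = 0: f ≡ 0 at y ∈ {4}; g ≡ 0 at y ∈ ∅; common: ∅.
  x = 1: f ≡ 0 at y ∈ {4}; g ≡ 0 at y ∈ ∅; common: ∅.
  x = 2: f ≡ 0 at y ∈ {4}; g ≡ 0 at y ∈ ∅; common: ∅.
  x = 3: f ≡ 0 at y ∈ {4}; g ≡ 0 at y ∈ {2, 3}; common: ∅.
  x = 4: f ≡ 0 at y ∈ {4}; g ≡ 0 at y ∈ {3, 4}; common: {4}.
Collecting: common zeros = {(4, 4)}, so the count is 1.
Comparison with the Bézout bound: 1 ≤ 2 = deg(f)·deg(g), as expected for curves with no common component (the affine F_5-count falls short of the bound because intersections may lie at infinity, over extension fields, or carry multiplicity).


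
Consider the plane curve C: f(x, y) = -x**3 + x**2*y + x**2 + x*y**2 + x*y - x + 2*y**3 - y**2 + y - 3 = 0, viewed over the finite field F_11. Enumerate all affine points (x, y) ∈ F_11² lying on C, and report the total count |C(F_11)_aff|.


Affine F_11-points: {(0, 2), (3, 5), (3, 8), (4, 0), (9, 0), (10, 0)}; count = 6.

For each of the 121 pairs (x, y) ∈ F_11², evaluate f(x, y) mod 11. Record the zeros.
  x = 0: [0↦8, 1↦10, 2↦0, 3↦1, 4↦3, 5↦7, 6↦3, 7↦3, 8↦8, 9↦8, 10↦4]  zeros at y ∈ {2}
  x = 1: [0↦7, 1↦1, 2↦7, 3↦4, 4↦4, 5↦8, 6↦6, 7↦10, 8↦10, 9↦7, 10↦2]  zeros at y ∈ ∅
  x = 2: [0↦2, 1↦1, 2↦3, 3↦9, 4↦9, 5↦4, 6↦6, 7↦5, 8↦2, 9↦9, 10↦5]  zeros at y ∈ ∅
  x = 3: [0↦9, 1↦4, 2↦4, 3↦10, 4↦1, 5↦0, 6↦8, 7↦4, 8↦0, 9↦8, 10↦7]  zeros at y ∈ {5, 8}
  x = 4: [0↦0, 1↦4, 2↦4, 3↦1, 4↦7, 5↦1, 6↦6, 7↦1, 8↦9, 9↦9, 10↦2]  zeros at y ∈ {0}
  x = 5: [0↦2, 1↦6, 2↦8, 3↦9, 4↦10, 5↦1, 6↦5, 7↦1, 8↦1, 9↦6, 10↦6]  zeros at y ∈ ∅
  x = 6: [0↦9, 1↦4, 2↦10, 3↦6, 4↦4, 5↦5, 6↦10, 7↦9, 8↦3, 9↦4, 10↦2]  zeros at y ∈ ∅
  x = 7: [0↦4, 1↦3, 2↦4, 3↦8, 4↦5, 5↦7, 6↦4, 7↦8, 8↦9, 9↦8, 10↦6]  zeros at y ∈ ∅
  x = 8: [0↦3, 1↦8, 2↦6, 3↦9, 4↦7, 5↦1, 6↦3, 7↦3, 8↦2, 9↦1, 10↦1]  zeros at y ∈ ∅
  x = 9: [0↦0, 1↦2, 2↦10, 3↦3, 4↦4, 5↦3, 6↦1, 7↦10, 8↦9, 9↦10, 10↦3]  zeros at y ∈ {0}
  x = 10: [0↦0, 1↦1, 2↦10, 3↦6, 4↦1, 5↦7, 6↦3, 7↦1, 8↦2, 9↦7, 10↦6]  zeros at y ∈ {0}
Collecting zeros: affine points = {(0, 2), (3, 5), (3, 8), (4, 0), (9, 0), (10, 0)}.
Total count |C(F_11)_aff| = 6.


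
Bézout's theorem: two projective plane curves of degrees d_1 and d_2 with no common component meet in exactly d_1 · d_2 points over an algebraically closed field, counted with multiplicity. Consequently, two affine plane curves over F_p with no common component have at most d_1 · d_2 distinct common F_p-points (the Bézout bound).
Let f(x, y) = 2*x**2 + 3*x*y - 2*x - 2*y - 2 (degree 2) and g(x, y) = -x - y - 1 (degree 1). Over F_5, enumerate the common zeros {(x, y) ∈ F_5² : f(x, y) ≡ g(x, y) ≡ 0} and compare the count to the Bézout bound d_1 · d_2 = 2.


Common zeros: {(0, 4), (2, 2)}; count = 2; Bézout bound = 2.

deg(f) = 2, deg(g) = 1, so Bézout bound = 2.
Scan x ∈ F_5. For each x, list the y ∈ F_5 with f(x, y) ≡ 0 and those with g(x, y) ≡ 0 (mod 5); the common zeros in that column are the intersection.
  x = 0: f ≡ 0 at y ∈ {4}; g ≡ 0 at y ∈ {4}; common: {4}.
  x = 1: f ≡ 0 at y ∈ {2}; g ≡ 0 at y ∈ {3}; common: ∅.
  x = 2: f ≡ 0 at y ∈ {2}; g ≡ 0 at y ∈ {2}; common: {2}.
  x = 3: f ≡ 0 at y ∈ {0}; g ≡ 0 at y ∈ {1}; common: ∅.
  x = 4: f ≡ 0 at y ∈ ∅; g ≡ 0 at y ∈ {0}; common: ∅.
Collecting: common zeros = {(0, 4), (2, 2)}, so the count is 2.
Comparison with the Bézout bound: 2 ≤ 2 = deg(f)·deg(g), as expected for curves with no common component (the bound is attained).


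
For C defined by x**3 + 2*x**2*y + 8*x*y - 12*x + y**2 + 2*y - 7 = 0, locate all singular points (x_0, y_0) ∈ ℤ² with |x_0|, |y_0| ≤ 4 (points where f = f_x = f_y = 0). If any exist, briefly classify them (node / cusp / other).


Singular points: {(-2, 3)}; classification: cusp.

Compute partial derivatives:
  f_x = 3*x**2 + 4*x*y + 8*y - 12.
  f_y = 2*x**2 + 8*x + 2*y + 2.
Scan x_0 ∈ {−4, ..., 4}. For each x_0, f_y(x_0, y) is a polynomial in y; find its integer roots y ∈ {−4, ..., 4}, then test f_x and f at those candidates.
  x = -4: f_y(-4, y) = 2*y + 2; vanishes at y ∈ {-1}. (-4, -1): f_x = 44 ≠ 0.
  x = -3: f_y(-3, y) = 2*y - 4; vanishes at y ∈ {2}. (-3, 2): f_x = 7 ≠ 0.
  x = -2: f_y(-2, y) = 2*y - 6; vanishes at y ∈ {3}. (-2, 3): f_x = 0, f = 0 — SINGULAR.
  x = -1: f_y(-1, y) = 2*y - 4; vanishes at y ∈ {2}. (-1, 2): f_x = -1 ≠ 0.
  x = 0: f_y(0, y) = 2*y + 2; vanishes at y ∈ {-1}. (0, -1): f_x = -20 ≠ 0.
  x = 1: f_y(1, y) = 2*y + 12; no integer root y with |y| ≤ 4.
  x = 2: f_y(2, y) = 2*y + 26; no integer root y with |y| ≤ 4.
  x = 3: f_y(3, y) = 2*y + 44; no integer root y with |y| ≤ 4.
  x = 4: f_y(4, y) = 2*y + 66; no integer root y with |y| ≤ 4.
Only singular point on the grid: (-2, 3).
Classify: substitute x = -2 + u, y = 3 + v and expand: f = u**3 + 2*u**2*v + v**2.
No constant or linear terms (consistent with a singular point). Quadratic part: v**2. Cubic part: u**3 + 2*u**2*v.
The quadratic part v**2 is a perfect square, so there is a single (double) tangent line v = 0, i.e. y = 3. Restricting the cubic part to that line (v = 0) leaves u**3 ≠ 0, so f is not divisible by v and the branch is v² ≈ -u**3 to lowest order — this is a cusp.
Classification: cusp.


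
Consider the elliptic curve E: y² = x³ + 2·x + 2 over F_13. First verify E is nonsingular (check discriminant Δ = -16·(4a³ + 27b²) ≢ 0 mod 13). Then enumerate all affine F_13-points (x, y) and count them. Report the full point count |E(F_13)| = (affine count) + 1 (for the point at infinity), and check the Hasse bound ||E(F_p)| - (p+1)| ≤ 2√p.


Affine points = {(2, 1), (2, 12), (3, 3), (3, 10), (4, 3), (4, 10), (6, 3), (6, 10), (8, 6), (8, 7), (11, 4), (11, 9), (12, 5), (12, 8)}; affine count = 14; |E(F_13)| = 15.

Discriminant check: Δ ∝ 4a³ + 27b² = 4·2³ + 27·2² = 4·8 + 27·4 ≡ 10 (mod 13). Nonzero ⇒ E is nonsingular.
For each x ∈ F_13, compute rhs = x³ + 2·x + 2 mod 13, then count y ∈ F_13 with y² ≡ rhs.
  x = 0: rhs = 2, matching y values: none (0 points).
  x = 1: rhs = 5, matching y values: none (0 points).
  x = 2: rhs = 1, matching y values: 1, 12 (2 points).
  x = 3: rhs = 9, matching y values: 3, 10 (2 points).
  x = 4: rhs = 9, matching y values: 3, 10 (2 points).
  x = 5: rhs = 7, matching y values: none (0 points).
  x = 6: rhs = 9, matching y values: 3, 10 (2 points).
  x = 7: rhs = 8, matching y values: none (0 points).
  x = 8: rhs = 10, matching y values: 6, 7 (2 points).
  x = 9: rhs = 8, matching y values: none (0 points).
  x = 10: rhs = 8, matching y values: none (0 points).
  x = 11: rhs = 3, matching y values: 4, 9 (2 points).
  x = 12: rhs = 12, matching y values: 5, 8 (2 points).
Total affine count: 14.
Full point count |E(F_13)| = 14 + 1 = 15.
Hasse bound: |15 − (13+1)| = |1| = 1 ≤ 2√13 ≈ 7.2111 ✓.


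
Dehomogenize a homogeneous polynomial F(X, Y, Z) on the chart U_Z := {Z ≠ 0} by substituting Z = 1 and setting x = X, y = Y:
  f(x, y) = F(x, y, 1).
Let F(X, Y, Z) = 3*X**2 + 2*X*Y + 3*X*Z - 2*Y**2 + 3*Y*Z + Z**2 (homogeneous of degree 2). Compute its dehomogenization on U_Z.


f(x, y) = 3*x**2 + 2*x*y + 3*x - 2*y**2 + 3*y + 1

On U_Z we set Z = 1. Each monomial c·X^i·Y^j·Z^k in F becomes c·x^i·y^j·1^k = c·x^i·y^j.
Substituting Z = 1: F(X, Y, 1) = 3*x**2 + 2*x*y + 3*x - 2*y**2 + 3*y + 1.
Note: deg(f) ≤ deg(F) = 2; strict inequality happens when F is divisible by Z (lost terms).


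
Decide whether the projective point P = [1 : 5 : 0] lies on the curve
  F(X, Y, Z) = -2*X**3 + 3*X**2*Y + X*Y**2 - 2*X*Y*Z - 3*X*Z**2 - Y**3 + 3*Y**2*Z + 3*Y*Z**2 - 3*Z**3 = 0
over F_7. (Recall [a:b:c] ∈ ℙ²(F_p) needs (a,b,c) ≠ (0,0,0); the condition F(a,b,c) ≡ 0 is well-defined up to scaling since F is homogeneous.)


F(1,5,0) ≡ 4 (mod 7); P is NOT on the curve.

Evaluate F(1, 5, 0) term-by-term (mod 7).
  -2*X**3 ↦ -2·1·1·1 = -2
  3*X**2*Y ↦ 3·1·5·1 = 15
  X*Y**2 ↦ 1·1·25·1 = 25
  -2*X*Y*Z ↦ -2·1·5·0 = 0
  -3*X*Z**2 ↦ -3·1·1·0 = 0
  -Y**3 ↦ -1·1·125·1 = -125
  3*Y**2*Z ↦ 3·1·25·0 = 0
  3*Y*Z**2 ↦ 3·1·5·0 = 0
  -3*Z**3 ↦ -3·1·1·0 = 0
Sum: F(1, 5, 0) = (-2) + (15) + (25) + (0) + (0) + (-125) + (0) + (0) + (0) = -87.
Reducing mod 7: -87 ≡ 4 (mod 7).
Since F(a, b, c) ≡ 4 ≠ 0 (mod 7), P does NOT lie on the curve.


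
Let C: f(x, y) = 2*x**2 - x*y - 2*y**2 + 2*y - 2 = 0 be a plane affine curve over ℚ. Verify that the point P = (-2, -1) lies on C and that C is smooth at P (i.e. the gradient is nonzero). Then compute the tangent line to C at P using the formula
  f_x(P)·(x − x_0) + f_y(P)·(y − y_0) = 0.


Tangent line at P: -7*x + 8*y - 6 = 0.

Step 1: f(-2, -1) = 0, so P lies on C.
Step 2: partial derivatives
  f_x(x, y) = 4*x - y, f_y(x, y) = -x - 4*y + 2.
  f_x(P) = -7, f_y(P) = 8 (gradient nonzero, so P is smooth).
Step 3: tangent line at P: -7·(x − -2) + 8·(y − -1) = 0.
Expanding: -7*x + 8*y - 6 = 0.


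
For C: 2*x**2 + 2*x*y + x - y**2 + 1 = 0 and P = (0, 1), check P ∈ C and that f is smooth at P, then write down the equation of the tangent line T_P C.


Tangent line at P: 3*x - 2*y + 2 = 0.

Step 1: f(0, 1) = 0, so P lies on C.
Step 2: partial derivatives
  f_x(x, y) = 4*x + 2*y + 1, f_y(x, y) = 2*x - 2*y.
  f_x(P) = 3, f_y(P) = -2 (gradient nonzero, so P is smooth).
Step 3: tangent line at P: 3·(x − 0) + -2·(y − 1) = 0.
Expanding: 3*x - 2*y + 2 = 0.


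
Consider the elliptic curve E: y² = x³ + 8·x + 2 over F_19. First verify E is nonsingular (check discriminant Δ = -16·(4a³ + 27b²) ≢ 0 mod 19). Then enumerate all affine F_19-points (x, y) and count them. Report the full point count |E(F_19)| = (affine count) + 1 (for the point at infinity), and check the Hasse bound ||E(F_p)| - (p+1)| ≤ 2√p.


Affine points = {(1, 7), (1, 12), (2, 8), (2, 11), (6, 0), (9, 9), (9, 10), (13, 2), (13, 17), (15, 1), (15, 18), (17, 4), (17, 15)}; affine count = 13; |E(F_19)| = 14.

Discriminant check: Δ ∝ 4a³ + 27b² = 4·8³ + 27·2² = 4·512 + 27·4 ≡ 9 (mod 19). Nonzero ⇒ E is nonsingular.
For each x ∈ F_19, compute rhs = x³ + 8·x + 2 mod 19, then count y ∈ F_19 with y² ≡ rhs.
  x = 0: rhs = 2, matching y values: none (0 points).
  x = 1: rhs = 11, matching y values: 7, 12 (2 points).
  x = 2: rhs = 7, matching y values: 8, 11 (2 points).
  x = 3: rhs = 15, matching y values: none (0 points).
  x = 4: rhs = 3, matching y values: none (0 points).
  x = 5: rhs = 15, matching y values: none (0 points).
  x = 6: rhs = 0, matching y values: 0 (1 points).
  x = 7: rhs = 2, matching y values: none (0 points).
  x = 8: rhs = 8, matching y values: none (0 points).
  x = 9: rhs = 5, matching y values: 9, 10 (2 points).
  x = 10: rhs = 18, matching y values: none (0 points).
  x = 11: rhs = 15, matching y values: none (0 points).
  x = 12: rhs = 2, matching y values: none (0 points).
  x = 13: rhs = 4, matching y values: 2, 17 (2 points).
  x = 14: rhs = 8, matching y values: none (0 points).
  x = 15: rhs = 1, matching y values: 1, 18 (2 points).
  x = 16: rhs = 8, matching y values: none (0 points).
  x = 17: rhs = 16, matching y values: 4, 15 (2 points).
  x = 18: rhs = 12, matching y values: none (0 points).
Total affine count: 13.
Full point count |E(F_19)| = 13 + 1 = 14.
Hasse bound: |14 − (19+1)| = |-6| = 6 ≤ 2√19 ≈ 8.7178 ✓.
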